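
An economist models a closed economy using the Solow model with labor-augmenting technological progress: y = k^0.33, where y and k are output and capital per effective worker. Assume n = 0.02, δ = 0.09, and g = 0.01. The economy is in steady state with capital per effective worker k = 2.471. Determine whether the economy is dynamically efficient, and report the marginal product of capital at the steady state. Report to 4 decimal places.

dynamically efficient; MPK ≈ 0.1800

n + g + δ = 0.02 + 0.01 + 0.09 = 0.12.
MPK = 0.33·k^(0.33−1) = 0.33·2.471^(-0.67) ≈ 0.1800.
MPK > 0.12, so the economy is dynamically efficient (under-saving).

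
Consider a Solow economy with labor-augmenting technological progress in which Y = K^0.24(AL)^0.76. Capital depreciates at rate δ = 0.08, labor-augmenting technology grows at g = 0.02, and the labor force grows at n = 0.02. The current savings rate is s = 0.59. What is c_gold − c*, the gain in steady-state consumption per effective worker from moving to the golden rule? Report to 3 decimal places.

The effective depreciation rate is n + g + δ = 0.02 + 0.02 + 0.08 = 0.12.
Current steady state (s = 0.59): k* = (0.59/0.12)^(1/0.76) ≈ 8.1300, y* = 8.1300^0.24 ≈ 1.6536, c* = (1−0.59)·1.6536 ≈ 0.6780.
Setting f'(k) = n+g+δ gives 0.24·k^(0.24−1) = 0.12, hence k_gold = (0.24/0.12)^(1/0.76) ≈ 2.4894.
y_gold = 2.4894^0.24 ≈ 1.2447, c_gold = y_gold − 0.12·k_gold ≈ 0.9460.
Gain: Δc = 0.9460 − 0.6780 ≈ 0.2680.

Δc ≈ 0.268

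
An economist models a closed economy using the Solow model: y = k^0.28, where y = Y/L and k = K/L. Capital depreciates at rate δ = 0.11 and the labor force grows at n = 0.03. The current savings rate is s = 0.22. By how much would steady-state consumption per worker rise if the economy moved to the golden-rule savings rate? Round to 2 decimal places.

Break-even investment rate: n + δ = 0.03 + 0.11 = 0.14.
Current steady state (s = 0.22): k* = (0.22/0.14)^(1/0.72) ≈ 1.8734, y* = 1.8734^0.28 ≈ 1.1922, c* = (1−0.22)·1.1922 ≈ 0.9299.
At the golden rule the marginal product of capital equals n+δ: 0.28·k^(0.28−1) = 0.14. Solving, k_gold = (0.28/0.14)^(1/0.72) ≈ 2.6188.
y_gold = 2.6188^0.28 ≈ 1.3094, c_gold = y_gold − 0.14·k_gold ≈ 0.9428.
Gain: Δc = 0.9428 − 0.9299 ≈ 0.0129.

Δc ≈ 0.01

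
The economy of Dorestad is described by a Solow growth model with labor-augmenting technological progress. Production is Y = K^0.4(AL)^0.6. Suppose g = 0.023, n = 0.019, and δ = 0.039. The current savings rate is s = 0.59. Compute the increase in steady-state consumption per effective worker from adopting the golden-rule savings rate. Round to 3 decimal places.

n + g + δ = 0.019 + 0.023 + 0.039 = 0.081.
Current steady state (s = 0.59): k* = (0.59/0.081)^(1/0.6) ≈ 27.3702, y* = 27.3702^0.4 ≈ 3.7576, c* = (1−0.59)·3.7576 ≈ 1.5406.
Golden rule sets MPK = n+g+δ: 0.4·k^(0.4−1) = 0.081, so k_gold = (0.4/0.081)^(1/0.6) ≈ 14.3205.
y_gold = 14.3205^0.4 ≈ 2.8999, c_gold = y_gold − 0.081·k_gold ≈ 1.7399.
Gain: Δc = 1.7399 − 1.5406 ≈ 0.1993.

Δc ≈ 0.199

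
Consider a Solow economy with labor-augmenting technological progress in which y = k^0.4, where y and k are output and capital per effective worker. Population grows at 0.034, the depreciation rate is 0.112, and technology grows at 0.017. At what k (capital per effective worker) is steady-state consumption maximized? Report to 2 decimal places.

The effective depreciation rate is n + g + δ = 0.034 + 0.017 + 0.112 = 0.163.
At the golden rule the marginal product of capital equals n+g+δ: 0.4·k^(0.4−1) = 0.163. Solving, k_gold = (0.4/0.163)^(1/0.6) ≈ 4.4646.

k_gold ≈ 4.46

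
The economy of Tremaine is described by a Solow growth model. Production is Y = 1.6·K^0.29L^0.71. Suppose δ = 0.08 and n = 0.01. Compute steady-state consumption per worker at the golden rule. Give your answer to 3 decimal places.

n + δ = 0.01 + 0.08 = 0.09.
Maximizing c = f(k) − (n+δ)·k gives f'(k) = n+δ, i.e. 0.29·1.6·k^(0.29−1) = 0.09, so k_gold = (0.29·1.6/0.09)^(1/0.71) ≈ 10.0741.
y_gold = 1.6·10.0741^0.29 ≈ 3.1264.
c_gold = y_gold − (n+δ)·k_gold = 3.1264 − 0.09·10.0741 ≈ 2.2198.

c_gold ≈ 2.220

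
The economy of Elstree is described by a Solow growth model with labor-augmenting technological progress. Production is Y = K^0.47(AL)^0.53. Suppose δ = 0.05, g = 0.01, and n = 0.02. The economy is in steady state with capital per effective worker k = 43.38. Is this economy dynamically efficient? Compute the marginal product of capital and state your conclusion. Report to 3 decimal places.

dynamically inefficient; MPK ≈ 0.064

The effective depreciation rate is n + g + δ = 0.02 + 0.01 + 0.05 = 0.08.
MPK = 0.47·k^(0.47−1) = 0.47·43.38^(-0.53) ≈ 0.0637.
MPK < 0.08, so the economy is dynamically inefficient (over-saving).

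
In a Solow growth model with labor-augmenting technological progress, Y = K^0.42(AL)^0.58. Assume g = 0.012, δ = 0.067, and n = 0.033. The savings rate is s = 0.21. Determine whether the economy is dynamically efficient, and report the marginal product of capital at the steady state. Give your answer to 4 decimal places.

dynamically efficient; MPK ≈ 0.2240

Capital per effective worker breaks even when investment replaces (n + g + δ)·k; here n + g + δ = 0.112.
Steady-state k*: s·k^0.42 = 0.112·k gives k* = (0.21/0.112)^(1/0.58) ≈ 2.9559.
MPK = 0.42·2.9559^(-0.58) ≈ 0.2240.
MPK > n+g+δ = 0.112, so the economy is dynamically efficient (under-saving).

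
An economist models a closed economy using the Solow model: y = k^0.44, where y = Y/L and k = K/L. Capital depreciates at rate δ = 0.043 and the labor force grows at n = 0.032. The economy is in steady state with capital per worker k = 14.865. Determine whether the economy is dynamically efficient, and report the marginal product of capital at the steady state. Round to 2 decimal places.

dynamically efficient; MPK ≈ 0.10

The effective depreciation rate is n + δ = 0.032 + 0.043 = 0.075.
MPK = 0.44·k^(0.44−1) = 0.44·14.865^(-0.56) ≈ 0.0971.
MPK > 0.075, so the economy is dynamically efficient (under-saving).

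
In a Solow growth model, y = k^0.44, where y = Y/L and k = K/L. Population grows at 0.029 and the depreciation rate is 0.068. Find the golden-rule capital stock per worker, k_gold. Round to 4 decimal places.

k_gold ≈ 14.8814

n + δ = 0.029 + 0.068 = 0.097.
Setting f'(k) = n+δ gives 0.44·k^(0.44−1) = 0.097, hence k_gold = (0.44/0.097)^(1/0.56) ≈ 14.8814.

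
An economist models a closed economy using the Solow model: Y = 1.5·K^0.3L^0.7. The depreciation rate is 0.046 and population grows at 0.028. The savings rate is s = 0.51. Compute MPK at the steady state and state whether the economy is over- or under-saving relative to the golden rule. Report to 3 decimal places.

The effective depreciation rate is n + δ = 0.028 + 0.046 = 0.074.
Steady-state k*: s·A·k^0.3 = 0.074·k gives k* = (0.51·1.5/0.074)^(1/0.7) ≈ 28.1310.
MPK = 0.3·1.5·28.1310^(-0.7) ≈ 0.0435.
MPK < n+δ = 0.074, so the economy is dynamically inefficient (over-saving).

over-saving; MPK ≈ 0.044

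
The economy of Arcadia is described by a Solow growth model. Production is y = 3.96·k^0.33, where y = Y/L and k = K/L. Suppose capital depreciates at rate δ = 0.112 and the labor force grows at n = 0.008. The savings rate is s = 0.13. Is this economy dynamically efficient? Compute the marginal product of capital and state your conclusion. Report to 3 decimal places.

dynamically efficient; MPK ≈ 0.305

n + δ = 0.008 + 0.112 = 0.12.
Steady-state k*: s·A·k^0.33 = 0.12·k gives k* = (0.13·3.96/0.12)^(1/0.67) ≈ 8.7895.
MPK = 0.33·3.96·8.7895^(-0.67) ≈ 0.3046.
MPK > n+δ = 0.12, so the economy is dynamically efficient (under-saving).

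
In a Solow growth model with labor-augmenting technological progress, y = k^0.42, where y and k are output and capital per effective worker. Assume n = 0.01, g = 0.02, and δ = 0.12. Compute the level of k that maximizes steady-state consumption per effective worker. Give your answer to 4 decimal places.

Capital per effective worker breaks even when investment replaces (n + g + δ)·k; here n + g + δ = 0.15.
At the golden rule the marginal product of capital equals n+g+δ: 0.42·k^(0.42−1) = 0.15. Solving, k_gold = (0.42/0.15)^(1/0.58) ≈ 5.9015.

k_gold ≈ 5.9015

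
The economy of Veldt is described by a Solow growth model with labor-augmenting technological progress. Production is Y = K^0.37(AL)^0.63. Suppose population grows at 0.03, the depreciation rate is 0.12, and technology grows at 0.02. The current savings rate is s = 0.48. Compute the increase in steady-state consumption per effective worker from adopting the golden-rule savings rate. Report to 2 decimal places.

n + g + δ = 0.03 + 0.02 + 0.12 = 0.17.
Current steady state (s = 0.48): k* = (0.48/0.17)^(1/0.63) ≈ 5.1945, y* = 5.1945^0.37 ≈ 1.8397, c* = (1−0.48)·1.8397 ≈ 0.9567.
At the golden rule the marginal product of capital equals n+g+δ: 0.37·k^(0.37−1) = 0.17. Solving, k_gold = (0.37/0.17)^(1/0.63) ≈ 3.4365.
y_gold = 3.4365^0.37 ≈ 1.5789, c_gold = y_gold − 0.17·k_gold ≈ 0.9947.
Gain: Δc = 0.9947 − 0.9567 ≈ 0.0381.

Δc ≈ 0.04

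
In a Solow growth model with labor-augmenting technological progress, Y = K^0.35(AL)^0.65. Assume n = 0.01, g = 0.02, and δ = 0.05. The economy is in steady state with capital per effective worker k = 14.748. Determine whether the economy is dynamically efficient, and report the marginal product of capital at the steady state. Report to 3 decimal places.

Capital per effective worker breaks even when investment replaces (n + g + δ)·k; here n + g + δ = 0.08.
MPK = 0.35·k^(0.35−1) = 0.35·14.748^(-0.65) ≈ 0.0609.
MPK < 0.08, so the economy is dynamically inefficient (over-saving).

dynamically inefficient; MPK ≈ 0.061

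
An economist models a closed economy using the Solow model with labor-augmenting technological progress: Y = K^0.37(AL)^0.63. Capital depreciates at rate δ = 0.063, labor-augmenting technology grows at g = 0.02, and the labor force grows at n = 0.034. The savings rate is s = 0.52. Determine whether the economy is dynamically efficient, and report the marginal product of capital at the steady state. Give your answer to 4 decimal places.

The effective depreciation rate is n + g + δ = 0.034 + 0.02 + 0.063 = 0.117.
Steady-state k*: s·k^0.37 = 0.117·k gives k* = (0.52/0.117)^(1/0.63) ≈ 10.6729.
MPK = 0.37·10.6729^(-0.63) ≈ 0.0833.
MPK < n+g+δ = 0.117, so the economy is dynamically inefficient (over-saving).

dynamically inefficient; MPK ≈ 0.0833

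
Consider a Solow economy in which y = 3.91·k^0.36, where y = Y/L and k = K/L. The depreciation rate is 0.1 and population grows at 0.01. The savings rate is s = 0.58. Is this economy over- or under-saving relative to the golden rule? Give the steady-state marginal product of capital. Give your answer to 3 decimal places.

Capital per worker breaks even when investment replaces (n + δ)·k; here n + δ = 0.11.
Steady-state k*: s·A·k^0.36 = 0.11·k gives k* = (0.58·3.91/0.11)^(1/0.64) ≈ 113.0984.
MPK = 0.36·3.91·113.0984^(-0.64) ≈ 0.0683.
MPK < n+δ = 0.11, so the economy is dynamically inefficient (over-saving).

over-saving; MPK ≈ 0.068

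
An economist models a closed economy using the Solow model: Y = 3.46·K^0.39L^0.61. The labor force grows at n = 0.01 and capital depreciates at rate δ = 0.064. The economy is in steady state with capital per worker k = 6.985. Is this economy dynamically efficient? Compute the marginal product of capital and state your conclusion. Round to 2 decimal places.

dynamically efficient; MPK ≈ 0.41

Capital per worker breaks even when investment replaces (n + δ)·k; here n + δ = 0.074.
MPK = 0.39·3.46·k^(0.39−1) = 0.39·3.46·6.985^(-0.61) ≈ 0.4123.
MPK > 0.074, so the economy is dynamically efficient (under-saving).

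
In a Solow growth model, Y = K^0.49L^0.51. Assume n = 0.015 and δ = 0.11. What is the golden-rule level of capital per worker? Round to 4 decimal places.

k_gold ≈ 14.5648

Capital per worker breaks even when investment replaces (n + δ)·k; here n + δ = 0.125.
Golden rule sets MPK = n+δ: 0.49·k^(0.49−1) = 0.125, so k_gold = (0.49/0.125)^(1/0.51) ≈ 14.5648.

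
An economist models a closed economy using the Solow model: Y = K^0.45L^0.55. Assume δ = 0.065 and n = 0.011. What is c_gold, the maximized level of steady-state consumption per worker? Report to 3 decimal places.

The effective depreciation rate is n + δ = 0.011 + 0.065 = 0.076.
At the golden rule the marginal product of capital equals n+δ: 0.45·k^(0.45−1) = 0.076. Solving, k_gold = (0.45/0.076)^(1/0.55) ≈ 25.3724.
y_gold = 25.3724^0.45 ≈ 4.2851.
c_gold = y_gold − (n+δ)·k_gold = 4.2851 − 0.076·25.3724 ≈ 2.3568.

c_gold ≈ 2.357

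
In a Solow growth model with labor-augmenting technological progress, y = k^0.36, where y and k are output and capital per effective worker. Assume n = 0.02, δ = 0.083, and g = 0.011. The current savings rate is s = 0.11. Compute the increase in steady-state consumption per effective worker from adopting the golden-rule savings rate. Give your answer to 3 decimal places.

Δc ≈ 0.350

Capital per effective worker breaks even when investment replaces (n + g + δ)·k; here n + g + δ = 0.114.
Current steady state (s = 0.11): k* = (0.11/0.114)^(1/0.64) ≈ 0.9457, y* = 0.9457^0.36 ≈ 0.9801, c* = (1−0.11)·0.9801 ≈ 0.8723.
Maximizing c = f(k) − (n+g+δ)·k gives f'(k) = n+g+δ, i.e. 0.36·k^(0.36−1) = 0.114, so k_gold = (0.36/0.114)^(1/0.64) ≈ 6.0299.
y_gold = 6.0299^0.36 ≈ 1.9095, c_gold = y_gold − 0.114·k_gold ≈ 1.2221.
Gain: Δc = 1.2221 − 0.8723 ≈ 0.3498.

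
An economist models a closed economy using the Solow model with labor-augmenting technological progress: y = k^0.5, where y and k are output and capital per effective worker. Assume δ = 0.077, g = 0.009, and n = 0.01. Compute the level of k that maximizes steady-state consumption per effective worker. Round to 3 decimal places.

k_gold ≈ 27.127

Capital per effective worker breaks even when investment replaces (n + g + δ)·k; here n + g + δ = 0.096.
At the golden rule the marginal product of capital equals n+g+δ: 0.5·k^(0.5−1) = 0.096. Solving, k_gold = (0.5/0.096)^(1/0.5) ≈ 27.1267.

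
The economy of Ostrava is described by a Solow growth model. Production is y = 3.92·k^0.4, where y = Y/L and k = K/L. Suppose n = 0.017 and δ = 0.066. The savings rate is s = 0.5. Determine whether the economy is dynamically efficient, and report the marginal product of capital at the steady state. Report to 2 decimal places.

Break-even investment rate: n + δ = 0.017 + 0.066 = 0.083.
Steady-state k*: s·A·k^0.4 = 0.083·k gives k* = (0.5·3.92/0.083)^(1/0.6) ≈ 194.3703.
MPK = 0.4·3.92·194.3703^(-0.6) ≈ 0.0664.
MPK < n+δ = 0.083, so the economy is dynamically inefficient (over-saving).

dynamically inefficient; MPK ≈ 0.07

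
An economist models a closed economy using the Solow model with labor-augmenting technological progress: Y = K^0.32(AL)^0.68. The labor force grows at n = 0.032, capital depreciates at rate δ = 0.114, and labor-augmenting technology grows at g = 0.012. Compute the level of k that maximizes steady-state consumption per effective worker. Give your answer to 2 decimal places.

The effective depreciation rate is n + g + δ = 0.032 + 0.012 + 0.114 = 0.158.
At the golden rule the marginal product of capital equals n+g+δ: 0.32·k^(0.32−1) = 0.158. Solving, k_gold = (0.32/0.158)^(1/0.68) ≈ 2.8231.

k_gold ≈ 2.82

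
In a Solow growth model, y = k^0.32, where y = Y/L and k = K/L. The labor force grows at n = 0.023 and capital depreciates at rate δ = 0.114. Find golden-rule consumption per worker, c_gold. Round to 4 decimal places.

c_gold ≈ 1.0136

n + δ = 0.023 + 0.114 = 0.137.
Maximizing c = f(k) − (n+δ)·k gives f'(k) = n+δ, i.e. 0.32·k^(0.32−1) = 0.137, so k_gold = (0.32/0.137)^(1/0.68) ≈ 3.4818.
y_gold = 3.4818^0.32 ≈ 1.4907.
c_gold = y_gold − (n+δ)·k_gold = 1.4907 − 0.137·3.4818 ≈ 1.0136.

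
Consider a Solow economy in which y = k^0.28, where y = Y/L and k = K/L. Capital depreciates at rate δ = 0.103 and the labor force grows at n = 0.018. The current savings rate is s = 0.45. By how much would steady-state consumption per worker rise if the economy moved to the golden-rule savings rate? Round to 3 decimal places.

Δc ≈ 0.081

Capital per worker breaks even when investment replaces (n + δ)·k; here n + δ = 0.121.
Current steady state (s = 0.45): k* = (0.45/0.121)^(1/0.72) ≈ 6.1981, y* = 6.1981^0.28 ≈ 1.6666, c* = (1−0.45)·1.6666 ≈ 0.9166.
Setting f'(k) = n+δ gives 0.28·k^(0.28−1) = 0.121, hence k_gold = (0.28/0.121)^(1/0.72) ≈ 3.2068.
y_gold = 3.2068^0.28 ≈ 1.3858, c_gold = y_gold − 0.121·k_gold ≈ 0.9978.
Gain: Δc = 0.9978 − 0.9166 ≈ 0.0811.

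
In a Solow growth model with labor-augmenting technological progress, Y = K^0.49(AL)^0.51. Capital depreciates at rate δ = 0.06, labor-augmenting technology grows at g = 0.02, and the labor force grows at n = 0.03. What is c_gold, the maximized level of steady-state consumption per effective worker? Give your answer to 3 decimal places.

Capital per effective worker breaks even when investment replaces (n + g + δ)·k; here n + g + δ = 0.11.
At the golden rule the marginal product of capital equals n+g+δ: 0.49·k^(0.49−1) = 0.11. Solving, k_gold = (0.49/0.11)^(1/0.51) ≈ 18.7139.
y_gold = 18.7139^0.49 ≈ 4.2011.
c_gold = y_gold − (n+g+δ)·k_gold = 4.2011 − 0.11·18.7139 ≈ 2.1425.

c_gold ≈ 2.143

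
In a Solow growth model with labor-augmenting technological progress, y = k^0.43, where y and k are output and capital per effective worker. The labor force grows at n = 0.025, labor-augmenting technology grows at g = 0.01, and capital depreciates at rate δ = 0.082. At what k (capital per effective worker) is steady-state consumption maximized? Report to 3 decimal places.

k_gold ≈ 9.811

n + g + δ = 0.025 + 0.01 + 0.082 = 0.117.
Golden rule sets MPK = n+g+δ: 0.43·k^(0.43−1) = 0.117, so k_gold = (0.43/0.117)^(1/0.57) ≈ 9.8112.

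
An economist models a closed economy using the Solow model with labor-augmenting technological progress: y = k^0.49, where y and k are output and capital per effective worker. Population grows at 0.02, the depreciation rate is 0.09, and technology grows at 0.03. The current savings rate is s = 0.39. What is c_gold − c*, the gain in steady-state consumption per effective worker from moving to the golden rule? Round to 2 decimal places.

Δc ≈ 0.07

Break-even investment rate: n + g + δ = 0.02 + 0.03 + 0.09 = 0.14.
Current steady state (s = 0.39): k* = (0.39/0.14)^(1/0.51) ≈ 7.4546, y* = 7.4546^0.49 ≈ 2.6760, c* = (1−0.39)·2.6760 ≈ 1.6324.
At the golden rule the marginal product of capital equals n+g+δ: 0.49·k^(0.49−1) = 0.14. Solving, k_gold = (0.49/0.14)^(1/0.51) ≈ 11.6627.
y_gold = 11.6627^0.49 ≈ 3.3322, c_gold = y_gold − 0.14·k_gold ≈ 1.6994.
Gain: Δc = 1.6994 − 1.6324 ≈ 0.0671.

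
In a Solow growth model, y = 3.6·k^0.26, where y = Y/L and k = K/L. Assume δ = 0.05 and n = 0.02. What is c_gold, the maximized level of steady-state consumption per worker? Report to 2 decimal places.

n + δ = 0.02 + 0.05 = 0.07.
Setting f'(k) = n+δ gives 0.26·3.6·k^(0.26−1) = 0.07, hence k_gold = (0.26·3.6/0.07)^(1/0.74) ≈ 33.2554.
y_gold = 3.6·33.2554^0.26 ≈ 8.9534.
c_gold = y_gold − (n+δ)·k_gold = 8.9534 − 0.07·33.2554 ≈ 6.6255.

c_gold ≈ 6.63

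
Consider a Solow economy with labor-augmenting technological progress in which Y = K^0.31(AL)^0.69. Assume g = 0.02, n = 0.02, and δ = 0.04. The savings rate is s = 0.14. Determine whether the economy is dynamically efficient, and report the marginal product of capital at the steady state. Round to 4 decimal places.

Break-even investment rate: n + g + δ = 0.02 + 0.02 + 0.04 = 0.08.
Steady-state k*: s·k^0.31 = 0.08·k gives k* = (0.14/0.08)^(1/0.69) ≈ 2.2502.
MPK = 0.31·2.2502^(-0.69) ≈ 0.1771.
MPK > n+g+δ = 0.08, so the economy is dynamically efficient (under-saving).

dynamically efficient; MPK ≈ 0.1771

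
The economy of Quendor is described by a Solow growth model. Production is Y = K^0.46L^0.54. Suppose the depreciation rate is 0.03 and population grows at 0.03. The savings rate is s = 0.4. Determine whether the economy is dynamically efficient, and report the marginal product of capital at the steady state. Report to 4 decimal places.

dynamically efficient; MPK ≈ 0.0690

Capital per worker breaks even when investment replaces (n + δ)·k; here n + δ = 0.06.
Steady-state k*: s·k^0.46 = 0.06·k gives k* = (0.4/0.06)^(1/0.54) ≈ 33.5550.
MPK = 0.46·33.5550^(-0.54) ≈ 0.0690.
MPK > n+δ = 0.06, so the economy is dynamically efficient (under-saving).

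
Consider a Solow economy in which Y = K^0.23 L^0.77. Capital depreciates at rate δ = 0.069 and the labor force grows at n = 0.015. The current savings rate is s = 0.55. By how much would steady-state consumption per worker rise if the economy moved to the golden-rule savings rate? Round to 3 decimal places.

Δc ≈ 0.251

Capital per worker breaks even when investment replaces (n + δ)·k; here n + δ = 0.084.
Current steady state (s = 0.55): k* = (0.55/0.084)^(1/0.77) ≈ 11.4775, y* = 11.4775^0.23 ≈ 1.7529, c* = (1−0.55)·1.7529 ≈ 0.7888.
Setting f'(k) = n+δ gives 0.23·k^(0.23−1) = 0.084, hence k_gold = (0.23/0.084)^(1/0.77) ≈ 3.6993.
y_gold = 3.6993^0.23 ≈ 1.3510, c_gold = y_gold − 0.084·k_gold ≈ 1.0403.
Gain: Δc = 1.0403 − 0.7888 ≈ 0.2515.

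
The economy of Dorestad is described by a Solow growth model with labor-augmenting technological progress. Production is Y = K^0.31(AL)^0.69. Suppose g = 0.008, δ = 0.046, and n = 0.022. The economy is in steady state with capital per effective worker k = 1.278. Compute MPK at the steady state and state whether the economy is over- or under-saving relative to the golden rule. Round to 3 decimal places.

under-saving; MPK ≈ 0.262

The effective depreciation rate is n + g + δ = 0.022 + 0.008 + 0.046 = 0.076.
MPK = 0.31·k^(0.31−1) = 0.31·1.278^(-0.69) ≈ 0.2617.
MPK > 0.076, so the economy is dynamically efficient (under-saving).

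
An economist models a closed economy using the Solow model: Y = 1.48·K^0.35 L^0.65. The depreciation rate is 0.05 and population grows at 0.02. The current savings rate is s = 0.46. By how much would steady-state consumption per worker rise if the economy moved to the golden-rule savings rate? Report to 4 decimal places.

n + δ = 0.02 + 0.05 = 0.07.
Current steady state (s = 0.46): k* = (0.46·1.48/0.07)^(1/0.65) ≈ 33.1039, y* = 1.48·33.1039^0.35 ≈ 5.0376, c* = (1−0.46)·5.0376 ≈ 2.7203.
At the golden rule the marginal product of capital equals n+δ: 0.35·1.48·k^(0.35−1) = 0.07. Solving, k_gold = (0.35·1.48/0.07)^(1/0.65) ≈ 21.7410.
y_gold = 1.48·21.7410^0.35 ≈ 4.3482, c_gold = y_gold − 0.07·k_gold ≈ 2.8263.
Gain: Δc = 2.8263 − 2.7203 ≈ 0.1061.

Δc ≈ 0.1061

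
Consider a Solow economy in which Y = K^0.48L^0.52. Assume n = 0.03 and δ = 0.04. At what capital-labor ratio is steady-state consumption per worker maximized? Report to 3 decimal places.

Break-even investment rate: n + δ = 0.03 + 0.04 = 0.07.
Setting f'(k) = n+δ gives 0.48·k^(0.48−1) = 0.07, hence k_gold = (0.48/0.07)^(1/0.52) ≈ 40.5478.

k_gold ≈ 40.548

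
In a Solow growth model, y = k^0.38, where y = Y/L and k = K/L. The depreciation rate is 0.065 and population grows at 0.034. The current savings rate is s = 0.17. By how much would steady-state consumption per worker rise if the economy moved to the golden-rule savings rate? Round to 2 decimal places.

The effective depreciation rate is n + δ = 0.034 + 0.065 = 0.099.
Current steady state (s = 0.17): k* = (0.17/0.099)^(1/0.62) ≈ 2.3918, y* = 2.3918^0.38 ≈ 1.3929, c* = (1−0.17)·1.3929 ≈ 1.1561.
Setting f'(k) = n+δ gives 0.38·k^(0.38−1) = 0.099, hence k_gold = (0.38/0.099)^(1/0.62) ≈ 8.7534.
y_gold = 8.7534^0.38 ≈ 2.2805, c_gold = y_gold − 0.099·k_gold ≈ 1.4139.
Gain: Δc = 1.4139 − 1.1561 ≈ 0.2578.

Δc ≈ 0.26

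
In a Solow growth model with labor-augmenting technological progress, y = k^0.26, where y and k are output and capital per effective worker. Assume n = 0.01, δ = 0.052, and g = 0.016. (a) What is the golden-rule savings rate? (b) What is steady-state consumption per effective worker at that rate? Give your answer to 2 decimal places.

(a) s_gold = 0.26; (b) c_gold ≈ 1.13

The effective depreciation rate is n + g + δ = 0.01 + 0.016 + 0.052 = 0.078.
For Cobb-Douglas, s_gold equals capital's share: s_gold = 0.26.
Golden rule sets MPK = n+g+δ: 0.26·k^(0.26−1) = 0.078, so k_gold = (0.26/0.078)^(1/0.74) ≈ 5.0885.
y_gold = 5.0885^0.26 ≈ 1.5266; c_gold = (1−0.26)·y_gold ≈ 1.1297.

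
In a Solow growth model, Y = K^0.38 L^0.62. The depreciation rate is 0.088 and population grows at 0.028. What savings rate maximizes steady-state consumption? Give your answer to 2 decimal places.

Break-even investment rate: n + δ = 0.028 + 0.088 = 0.116.
At the golden rule MPK = n+δ, and in any Cobb-Douglas steady state s = (n+δ)·k/y = MPK·k/y = capital's share 0.38.

s_gold = 0.38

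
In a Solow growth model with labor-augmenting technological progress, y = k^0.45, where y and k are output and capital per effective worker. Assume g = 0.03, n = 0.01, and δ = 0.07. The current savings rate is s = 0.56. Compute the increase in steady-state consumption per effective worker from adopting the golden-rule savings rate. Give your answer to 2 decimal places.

Break-even investment rate: n + g + δ = 0.01 + 0.03 + 0.07 = 0.11.
Current steady state (s = 0.56): k* = (0.56/0.11)^(1/0.55) ≈ 19.2789, y* = 19.2789^0.45 ≈ 3.7869, c* = (1−0.56)·3.7869 ≈ 1.6662.
At the golden rule the marginal product of capital equals n+g+δ: 0.45·k^(0.45−1) = 0.11. Solving, k_gold = (0.45/0.11)^(1/0.55) ≈ 12.9539.
y_gold = 12.9539^0.45 ≈ 3.1665, c_gold = y_gold − 0.11·k_gold ≈ 1.7416.
Gain: Δc = 1.7416 − 1.6662 ≈ 0.0753.

Δc ≈ 0.08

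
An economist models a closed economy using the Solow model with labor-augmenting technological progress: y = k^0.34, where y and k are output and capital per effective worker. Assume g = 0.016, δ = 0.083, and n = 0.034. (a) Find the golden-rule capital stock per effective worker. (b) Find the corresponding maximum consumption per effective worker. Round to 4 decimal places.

(a) k_gold ≈ 4.1459; (b) c_gold ≈ 1.0704

Capital per effective worker breaks even when investment replaces (n + g + δ)·k; here n + g + δ = 0.133.
Maximizing c = f(k) − (n+g+δ)·k gives f'(k) = n+g+δ, i.e. 0.34·k^(0.34−1) = 0.133, so k_gold = (0.34/0.133)^(1/0.66) ≈ 4.1459.
y_gold = 4.1459^0.34 ≈ 1.6218; c_gold = y_gold − 0.133·k_gold ≈ 1.0704.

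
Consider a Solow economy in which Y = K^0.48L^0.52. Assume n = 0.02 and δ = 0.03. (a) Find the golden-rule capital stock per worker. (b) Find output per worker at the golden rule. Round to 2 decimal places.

(a) k_gold ≈ 77.44; (b) y_gold ≈ 8.07

The effective depreciation rate is n + δ = 0.02 + 0.03 = 0.05.
Golden rule sets MPK = n+δ: 0.48·k^(0.48−1) = 0.05, so k_gold = (0.48/0.05)^(1/0.52) ≈ 77.4432.
y_gold = 77.4432^0.48 ≈ 8.0670.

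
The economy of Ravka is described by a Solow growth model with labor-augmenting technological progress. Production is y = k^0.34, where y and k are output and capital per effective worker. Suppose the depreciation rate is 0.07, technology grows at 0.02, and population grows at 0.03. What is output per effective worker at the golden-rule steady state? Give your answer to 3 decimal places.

y_gold ≈ 1.710

The effective depreciation rate is n + g + δ = 0.03 + 0.02 + 0.07 = 0.12.
Maximizing c = f(k) − (n+g+δ)·k gives f'(k) = n+g+δ, i.e. 0.34·k^(0.34−1) = 0.12, so k_gold = (0.34/0.12)^(1/0.66) ≈ 4.8451.
Output: y_gold = k_gold^0.34 = 4.8451^0.34 ≈ 1.7100.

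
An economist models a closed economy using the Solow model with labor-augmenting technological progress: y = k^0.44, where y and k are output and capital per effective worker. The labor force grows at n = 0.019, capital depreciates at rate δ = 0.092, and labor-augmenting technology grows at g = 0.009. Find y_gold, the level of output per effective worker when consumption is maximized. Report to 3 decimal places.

y_gold ≈ 2.776

Capital per effective worker breaks even when investment replaces (n + g + δ)·k; here n + g + δ = 0.12.
Golden rule sets MPK = n+g+δ: 0.44·k^(0.44−1) = 0.12, so k_gold = (0.44/0.12)^(1/0.56) ≈ 10.1772.
Output: y_gold = k_gold^0.44 = 10.1772^0.44 ≈ 2.7756.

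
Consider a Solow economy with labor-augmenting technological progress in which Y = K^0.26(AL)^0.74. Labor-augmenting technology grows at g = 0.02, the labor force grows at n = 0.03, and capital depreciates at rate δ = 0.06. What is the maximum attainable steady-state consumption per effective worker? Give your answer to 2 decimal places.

c_gold ≈ 1.00

n + g + δ = 0.03 + 0.02 + 0.06 = 0.11.
Maximizing c = f(k) − (n+g+δ)·k gives f'(k) = n+g+δ, i.e. 0.26·k^(0.26−1) = 0.11, so k_gold = (0.26/0.11)^(1/0.74) ≈ 3.1977.
y_gold = 3.1977^0.26 ≈ 1.3529.
c_gold = y_gold − (n+g+δ)·k_gold = 1.3529 − 0.11·3.1977 ≈ 1.0011.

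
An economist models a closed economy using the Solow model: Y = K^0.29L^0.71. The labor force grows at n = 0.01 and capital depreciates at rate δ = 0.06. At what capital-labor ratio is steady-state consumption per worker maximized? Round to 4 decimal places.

Capital per worker breaks even when investment replaces (n + δ)·k; here n + δ = 0.07.
At the golden rule the marginal product of capital equals n+δ: 0.29·k^(0.29−1) = 0.07. Solving, k_gold = (0.29/0.07)^(1/0.71) ≈ 7.4035.

k_gold ≈ 7.4035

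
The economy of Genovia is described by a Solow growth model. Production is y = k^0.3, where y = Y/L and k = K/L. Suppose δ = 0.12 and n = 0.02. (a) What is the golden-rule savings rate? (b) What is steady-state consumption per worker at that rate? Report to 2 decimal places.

The effective depreciation rate is n + δ = 0.02 + 0.12 = 0.14.
For Cobb-Douglas, s_gold equals capital's share: s_gold = 0.3.
At the golden rule the marginal product of capital equals n+δ: 0.3·k^(0.3−1) = 0.14. Solving, k_gold = (0.3/0.14)^(1/0.7) ≈ 2.9706.
y_gold = 2.9706^0.3 ≈ 1.3863; c_gold = (1−0.3)·y_gold ≈ 0.9704.

(a) s_gold = 0.30; (b) c_gold ≈ 0.97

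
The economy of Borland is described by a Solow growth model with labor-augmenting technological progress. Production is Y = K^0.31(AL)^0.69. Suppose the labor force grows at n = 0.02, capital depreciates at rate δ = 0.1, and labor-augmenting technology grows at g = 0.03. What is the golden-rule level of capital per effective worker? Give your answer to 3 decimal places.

n + g + δ = 0.02 + 0.03 + 0.1 = 0.15.
At the golden rule the marginal product of capital equals n+g+δ: 0.31·k^(0.31−1) = 0.15. Solving, k_gold = (0.31/0.15)^(1/0.69) ≈ 2.8636.

k_gold ≈ 2.864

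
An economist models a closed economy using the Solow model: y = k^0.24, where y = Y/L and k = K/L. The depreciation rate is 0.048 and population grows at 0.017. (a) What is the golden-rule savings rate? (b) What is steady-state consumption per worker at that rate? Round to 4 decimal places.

Break-even investment rate: n + δ = 0.017 + 0.048 = 0.065.
For Cobb-Douglas, s_gold equals capital's share: s_gold = 0.24.
Setting f'(k) = n+δ gives 0.24·k^(0.24−1) = 0.065, hence k_gold = (0.24/0.065)^(1/0.76) ≈ 5.5776.
y_gold = 5.5776^0.24 ≈ 1.5106; c_gold = (1−0.24)·y_gold ≈ 1.1480.

(a) s_gold = 0.2400; (b) c_gold ≈ 1.1480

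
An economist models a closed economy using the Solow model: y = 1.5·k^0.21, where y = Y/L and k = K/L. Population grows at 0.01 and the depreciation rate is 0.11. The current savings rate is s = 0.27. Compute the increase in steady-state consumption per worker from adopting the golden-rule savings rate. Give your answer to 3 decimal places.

Δc ≈ 0.019

The effective depreciation rate is n + δ = 0.01 + 0.11 = 0.12.
Current steady state (s = 0.27): k* = (0.27·1.5/0.12)^(1/0.79) ≈ 4.6634, y* = 1.5·4.6634^0.21 ≈ 2.0726, c* = (1−0.27)·2.0726 ≈ 1.5130.
At the golden rule the marginal product of capital equals n+δ: 0.21·1.5·k^(0.21−1) = 0.12. Solving, k_gold = (0.21·1.5/0.12)^(1/0.79) ≈ 3.3927.
y_gold = 1.5·3.3927^0.21 ≈ 1.9387, c_gold = y_gold − 0.12·k_gold ≈ 1.5316.
Gain: Δc = 1.5316 − 1.5130 ≈ 0.0185.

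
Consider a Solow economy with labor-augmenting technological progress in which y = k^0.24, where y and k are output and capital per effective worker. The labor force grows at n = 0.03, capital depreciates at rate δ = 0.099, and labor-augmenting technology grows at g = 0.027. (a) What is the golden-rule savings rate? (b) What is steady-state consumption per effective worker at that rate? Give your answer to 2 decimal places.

Capital per effective worker breaks even when investment replaces (n + g + δ)·k; here n + g + δ = 0.156.
For Cobb-Douglas, s_gold equals capital's share: s_gold = 0.24.
At the golden rule the marginal product of capital equals n+g+δ: 0.24·k^(0.24−1) = 0.156. Solving, k_gold = (0.24/0.156)^(1/0.76) ≈ 1.7627.
y_gold = 1.7627^0.24 ≈ 1.1457; c_gold = (1−0.24)·y_gold ≈ 0.8708.

(a) s_gold = 0.24; (b) c_gold ≈ 0.87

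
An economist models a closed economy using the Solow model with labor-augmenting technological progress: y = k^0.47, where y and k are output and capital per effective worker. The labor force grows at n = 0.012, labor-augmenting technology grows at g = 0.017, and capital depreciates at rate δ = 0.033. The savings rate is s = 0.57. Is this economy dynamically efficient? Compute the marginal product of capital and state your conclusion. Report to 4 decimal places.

dynamically inefficient; MPK ≈ 0.0511

n + g + δ = 0.012 + 0.017 + 0.033 = 0.062.
Steady-state k*: s·k^0.47 = 0.062·k gives k* = (0.57/0.062)^(1/0.53) ≈ 65.7495.
MPK = 0.47·65.7495^(-0.53) ≈ 0.0511.
MPK < n+g+δ = 0.062, so the economy is dynamically inefficient (over-saving).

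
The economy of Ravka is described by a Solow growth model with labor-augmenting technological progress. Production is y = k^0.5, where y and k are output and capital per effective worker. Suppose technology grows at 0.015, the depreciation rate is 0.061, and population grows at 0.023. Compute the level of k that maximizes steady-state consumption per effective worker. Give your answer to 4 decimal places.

Break-even investment rate: n + g + δ = 0.023 + 0.015 + 0.061 = 0.099.
At the golden rule the marginal product of capital equals n+g+δ: 0.5·k^(0.5−1) = 0.099. Solving, k_gold = (0.5/0.099)^(1/0.5) ≈ 25.5076.

k_gold ≈ 25.5076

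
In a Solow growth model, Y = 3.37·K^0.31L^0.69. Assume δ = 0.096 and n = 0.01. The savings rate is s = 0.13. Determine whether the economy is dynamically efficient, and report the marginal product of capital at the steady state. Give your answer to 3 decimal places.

n + δ = 0.01 + 0.096 = 0.106.
Steady-state k*: s·A·k^0.31 = 0.106·k gives k* = (0.13·3.37/0.106)^(1/0.69) ≈ 7.8188.
MPK = 0.31·3.37·7.8188^(-0.69) ≈ 0.2528.
MPK > n+δ = 0.106, so the economy is dynamically efficient (under-saving).

dynamically efficient; MPK ≈ 0.253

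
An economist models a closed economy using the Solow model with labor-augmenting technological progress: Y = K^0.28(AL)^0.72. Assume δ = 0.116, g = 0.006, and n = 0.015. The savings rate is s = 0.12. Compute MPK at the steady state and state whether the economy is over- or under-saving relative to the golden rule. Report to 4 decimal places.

n + g + δ = 0.015 + 0.006 + 0.116 = 0.137.
Steady-state k*: s·k^0.28 = 0.137·k gives k* = (0.12/0.137)^(1/0.72) ≈ 0.8319.
MPK = 0.28·0.8319^(-0.72) ≈ 0.3197.
MPK > n+g+δ = 0.137, so the economy is dynamically efficient (under-saving).

under-saving; MPK ≈ 0.3197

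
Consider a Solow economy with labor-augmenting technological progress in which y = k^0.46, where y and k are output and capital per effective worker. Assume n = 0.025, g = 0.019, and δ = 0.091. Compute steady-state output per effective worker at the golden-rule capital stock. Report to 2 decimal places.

y_gold ≈ 2.84

n + g + δ = 0.025 + 0.019 + 0.091 = 0.135.
Golden rule sets MPK = n+g+δ: 0.46·k^(0.46−1) = 0.135, so k_gold = (0.46/0.135)^(1/0.54) ≈ 9.6821.
Output: y_gold = k_gold^0.46 = 9.6821^0.46 ≈ 2.8415.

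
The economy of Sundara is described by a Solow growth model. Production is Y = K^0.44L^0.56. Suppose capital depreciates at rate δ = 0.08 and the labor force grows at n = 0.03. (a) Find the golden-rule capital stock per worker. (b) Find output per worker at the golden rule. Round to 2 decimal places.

Break-even investment rate: n + δ = 0.03 + 0.08 = 0.11.
At the golden rule the marginal product of capital equals n+δ: 0.44·k^(0.44−1) = 0.11. Solving, k_gold = (0.44/0.11)^(1/0.56) ≈ 11.8880.
y_gold = 11.8880^0.44 ≈ 2.9720.

(a) k_gold ≈ 11.89; (b) y_gold ≈ 2.97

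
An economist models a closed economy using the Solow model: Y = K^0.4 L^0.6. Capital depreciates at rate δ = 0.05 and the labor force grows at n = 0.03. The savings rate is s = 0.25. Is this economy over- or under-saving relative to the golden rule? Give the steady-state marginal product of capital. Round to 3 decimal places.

under-saving; MPK ≈ 0.128

n + δ = 0.03 + 0.05 = 0.08.
Steady-state k*: s·k^0.4 = 0.08·k gives k* = (0.25/0.08)^(1/0.6) ≈ 6.6796.
MPK = 0.4·6.6796^(-0.6) ≈ 0.1280.
MPK > n+δ = 0.08, so the economy is dynamically efficient (under-saving).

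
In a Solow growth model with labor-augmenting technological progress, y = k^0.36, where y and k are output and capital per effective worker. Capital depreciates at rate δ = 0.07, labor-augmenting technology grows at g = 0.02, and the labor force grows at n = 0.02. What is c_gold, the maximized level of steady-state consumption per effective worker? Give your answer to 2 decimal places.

Capital per effective worker breaks even when investment replaces (n + g + δ)·k; here n + g + δ = 0.11.
At the golden rule the marginal product of capital equals n+g+δ: 0.36·k^(0.36−1) = 0.11. Solving, k_gold = (0.36/0.11)^(1/0.64) ≈ 6.3760.
y_gold = 6.3760^0.36 ≈ 1.9482.
c_gold = y_gold − (n+g+δ)·k_gold = 1.9482 − 0.11·6.3760 ≈ 1.2469.

c_gold ≈ 1.25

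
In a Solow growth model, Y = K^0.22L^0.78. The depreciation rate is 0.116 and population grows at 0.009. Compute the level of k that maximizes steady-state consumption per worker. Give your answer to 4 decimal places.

k_gold ≈ 2.0642

Break-even investment rate: n + δ = 0.009 + 0.116 = 0.125.
At the golden rule the marginal product of capital equals n+δ: 0.22·k^(0.22−1) = 0.125. Solving, k_gold = (0.22/0.125)^(1/0.78) ≈ 2.0642.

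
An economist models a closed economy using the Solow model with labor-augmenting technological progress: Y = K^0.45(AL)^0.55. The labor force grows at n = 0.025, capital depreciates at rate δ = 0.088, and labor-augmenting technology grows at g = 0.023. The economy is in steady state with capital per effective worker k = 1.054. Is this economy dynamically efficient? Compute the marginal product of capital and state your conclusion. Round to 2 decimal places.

Break-even investment rate: n + g + δ = 0.025 + 0.023 + 0.088 = 0.136.
MPK = 0.45·k^(0.45−1) = 0.45·1.054^(-0.55) ≈ 0.4372.
MPK > 0.136, so the economy is dynamically efficient (under-saving).

dynamically efficient; MPK ≈ 0.44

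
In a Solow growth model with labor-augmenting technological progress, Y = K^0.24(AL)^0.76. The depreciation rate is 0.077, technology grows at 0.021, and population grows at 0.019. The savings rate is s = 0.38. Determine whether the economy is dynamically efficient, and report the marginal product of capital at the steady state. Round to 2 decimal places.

dynamically inefficient; MPK ≈ 0.07

Capital per effective worker breaks even when investment replaces (n + g + δ)·k; here n + g + δ = 0.117.
Steady-state k*: s·k^0.24 = 0.117·k gives k* = (0.38/0.117)^(1/0.76) ≈ 4.7115.
MPK = 0.24·4.7115^(-0.76) ≈ 0.0739.
MPK < n+g+δ = 0.117, so the economy is dynamically inefficient (over-saving).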